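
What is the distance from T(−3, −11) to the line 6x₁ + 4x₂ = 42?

The normal to the line is n = (6, 4) with |n| = 2√13.
|n·T − 42| = |-62 − 42| = 104, so the distance is 104/(2√13) = 4√13.

4√13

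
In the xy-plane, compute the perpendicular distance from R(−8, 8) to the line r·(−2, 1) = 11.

The normal to the line is n = (−2, 1) with |n| = √5.
|n·R − 11| = |24 − 11| = 13, so the distance is 13/√5.

13/√5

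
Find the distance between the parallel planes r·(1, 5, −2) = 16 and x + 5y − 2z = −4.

20/√30

With common normal n = (1, 5, −2) (|n| = √30), the distance is |16 − (-4)|/|n| = 20/√30 = 2√30/3.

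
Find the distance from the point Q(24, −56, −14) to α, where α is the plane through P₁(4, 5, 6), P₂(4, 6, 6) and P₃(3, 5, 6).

P₁P₂ = (0, 1, 0) and P₁P₃ = (−1, 0, 0), so a normal is n = P₁P₂ × P₁P₃ = (0, 0, 1).
n = (0, 0, 1); n·P − 6 = -20; |n| = 1; distance = 20/1 = 20.

20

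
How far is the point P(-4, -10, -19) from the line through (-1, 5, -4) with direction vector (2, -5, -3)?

3√13

Direction vector d = (2, -5, -3).
AP = (-3, -15, -15); AP·d = 114, |AP|² = 459, |d|² = 38.
distance² = |AP|² − (AP·d)²/|d|² = 459 − 12996/38 = 117, so the distance is 3√13.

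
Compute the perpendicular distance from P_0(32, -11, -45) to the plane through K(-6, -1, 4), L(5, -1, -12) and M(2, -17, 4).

KL = (11, 0, -16) and KM = (8, -16, 0), so a normal is n = KL × KM = (-256, -128, -176).
Then n·(32, -11, -45) - 960 = 176.
|n| = √(65536 + 16384 + 30976) = 336, so the distance is |176|/336 = 11/21.

11/21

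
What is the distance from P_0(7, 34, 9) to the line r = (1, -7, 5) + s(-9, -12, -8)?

√577

Direction vector d = (-9, -12, -8).
AP = (6, 41, 4), and AP × d = (-280, 12, 297).
|AP × d|² = 166753 and |d|² = 289, so the distance is √(166753/289) = √577.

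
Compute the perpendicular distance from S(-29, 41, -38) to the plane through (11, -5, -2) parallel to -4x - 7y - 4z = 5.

2

Parallel planes share the normal n = (-4, -7, -4); since (11, -5, -2) lies on the plane, its equation is -4x - 7y - 4z = -1.
n = (-4, -7, -4); n·P − (-1) = -18; |n| = 9; distance = 18/9 = 2.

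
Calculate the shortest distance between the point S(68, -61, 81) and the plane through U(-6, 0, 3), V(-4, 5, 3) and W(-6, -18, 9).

24√65/65

UV = (2, 5, 0) and UW = (0, -18, 6), so a normal is n = UV × UW = (30, -12, -36).
d = |30·68 + (-12)·(-61) + (-36)·81 − (-288)| / √(900 + 144 + 1296) = |144| / (6√65) = 24/√65.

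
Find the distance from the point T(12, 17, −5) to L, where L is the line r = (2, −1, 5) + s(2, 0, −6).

2√91

Direction vector d = (2, 0, −6).
AP = (10, 18, −10); AP·d = 80, |AP|² = 524, |d|² = 40.
distance² = |AP|² − (AP·d)²/|d|² = 524 − 6400/40 = 364, so the distance is 2√91.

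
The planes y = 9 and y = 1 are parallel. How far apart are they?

With common normal n = (0, 1, 0) (|n| = 1), the distance is |9 − 1|/|n| = 8/1 = 8.

8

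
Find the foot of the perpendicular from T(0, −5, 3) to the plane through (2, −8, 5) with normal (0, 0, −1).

(0, -5, 5)

The perpendicular from T has direction n = (0, 0, −1): r = (0, −5, 3) + λ(0, 0, −1).
Substitute into the plane: n·(T + λn) = -5 gives -3 + 1λ = -5, so λ = -2.
Foot = (0, −5, 3) + (-2)·(0, 0, −1) = (0, −5, 5).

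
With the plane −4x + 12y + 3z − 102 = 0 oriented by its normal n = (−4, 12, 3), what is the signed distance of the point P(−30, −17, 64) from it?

6/13

n·P − 102 = 6.
|n| = 13, so the signed distance is 6/13.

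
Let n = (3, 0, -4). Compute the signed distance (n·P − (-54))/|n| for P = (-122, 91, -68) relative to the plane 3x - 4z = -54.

-8

n·P − (-54) = -40.
|n| = 5, so the signed distance is -40/5 = -8.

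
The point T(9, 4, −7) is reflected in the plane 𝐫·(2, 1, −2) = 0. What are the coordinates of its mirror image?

n = (2, 1, −2), |n|² = 9, n·T − 0 = 36, so t = 36/9 = 4.
Foot F = T − 4·n = (1, 0, 1); the reflection is 2F − T = (−7, −4, 9).

(-7, -4, 9)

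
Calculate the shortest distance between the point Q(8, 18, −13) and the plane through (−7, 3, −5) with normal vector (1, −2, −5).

The plane has equation n·(r − (−7, 3, −5)) = 0, i.e. n·r = 12.
n = (1, −2, −5); n·P − 12 = 25; |n| = √30; distance = 25/√30.

25/√30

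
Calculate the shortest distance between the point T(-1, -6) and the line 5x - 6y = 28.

d = |5·(-1) + (-6)·(-6) − 28| / √(25 + 36) = |3|/√61 = 3/√61.

3/√61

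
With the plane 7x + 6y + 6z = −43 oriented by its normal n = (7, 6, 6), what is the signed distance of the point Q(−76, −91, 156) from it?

-9

n·Q − (-43) = -99.
|n| = 11, so the signed distance is -99/11 = -9.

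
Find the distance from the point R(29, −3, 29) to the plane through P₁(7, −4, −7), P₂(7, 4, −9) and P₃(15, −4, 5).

P₁P₂ = (0, 8, −2) and P₁P₃ = (8, 0, 12), so a normal is n = P₁P₂ × P₁P₃ = (96, −16, −64).
Then n·(29, −3, 29) − 1184 = −208.
|n| = √(9216 + 256 + 4096) = 16√53, so the distance is |-208|/(16√53) = 13√53/53.

13/√53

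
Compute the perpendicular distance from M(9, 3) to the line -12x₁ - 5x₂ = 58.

The normal to the line is n = (-12, -5) with |n| = 13.
|n·M − 58| = |-123 − 58| = 181, so the distance is 181/13.

181/13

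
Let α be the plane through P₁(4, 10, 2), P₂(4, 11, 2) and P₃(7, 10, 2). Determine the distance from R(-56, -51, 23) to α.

P₁P₂ = (0, 1, 0) and P₁P₃ = (3, 0, 0), so a normal is n = P₁P₂ × P₁P₃ = (0, 0, -3).
d = |(-3)·23 − (-6)| / √(0 + 0 + 9) = |-63| / 3 = 21.

21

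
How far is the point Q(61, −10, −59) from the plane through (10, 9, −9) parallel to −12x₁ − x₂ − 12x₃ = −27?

Parallel planes share the normal n = (−12, −1, −12); since (10, 9, −9) lies on the plane, its equation is −12x₁ − x₂ − 12x₃ = -21.
Then n·(61, −10, −59) − (−21) = 7.
|n| = √(144 + 1 + 144) = 17, so the distance is |7|/17 = 7/17.

7/17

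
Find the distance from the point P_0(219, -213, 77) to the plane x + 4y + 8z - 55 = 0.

Normal vector n = (1, 4, 8), and n·(219, -213, 77) - 55 = -72.
|n| = √(1 + 16 + 64) = 9, so the distance is |-72|/9 = 8.

8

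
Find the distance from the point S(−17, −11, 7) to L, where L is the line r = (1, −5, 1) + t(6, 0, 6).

Direction vector d = (6, 0, 6).
AP = (−18, −6, 6), and AP × d = (−36, 144, 36).
|AP × d|² = 23328 and |d|² = 72, so the distance is √(23328/72) = √324 = 18.

18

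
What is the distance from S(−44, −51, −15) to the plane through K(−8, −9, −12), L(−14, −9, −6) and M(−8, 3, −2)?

KL = (−6, 0, 6) and KM = (0, 12, 10), so a normal is n = KL × KM = (−72, 60, −72).
d = |(-72)·(-44) + 60·(-51) + (-72)·(-15) − 900| / √(5184 + 3600 + 5184) = |288| / (12√97) = 24√97/97.

24√97/97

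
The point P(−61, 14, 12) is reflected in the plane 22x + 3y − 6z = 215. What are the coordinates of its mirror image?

n = (22, 3, −6), |n|² = 529, n·P − 215 = -1587, so t = -1587/529 = -3.
Foot F = P − (-3)·n = (5, 23, −6); the reflection is 2F − P = (71, 32, −24).

(71, 32, -24)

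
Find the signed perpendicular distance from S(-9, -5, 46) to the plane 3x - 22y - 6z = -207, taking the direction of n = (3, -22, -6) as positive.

n·S − (-207) = 14.
|n| = 23, so the signed distance is 14/23.

14/23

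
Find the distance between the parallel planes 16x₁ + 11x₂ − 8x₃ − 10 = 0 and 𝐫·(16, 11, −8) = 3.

1/3

Both planes have normal n = (16, 11, −8), |n| = 21. Any point on the first plane is at distance |3 − 10|/|n| = 7/21 = 1/3 from the second.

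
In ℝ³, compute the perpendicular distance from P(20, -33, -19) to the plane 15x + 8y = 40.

4/17

Normal vector n = (15, 8, 0), and n·(20, -33, -19) - 40 = -4.
|n| = √(225 + 64 + 0) = 17, so the distance is |-4|/17 = 4/17.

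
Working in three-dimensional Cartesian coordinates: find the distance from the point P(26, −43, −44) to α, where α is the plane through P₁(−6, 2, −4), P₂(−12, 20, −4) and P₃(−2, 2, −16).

√11

P₁P₂ = (−6, 18, 0) and P₁P₃ = (4, 0, −12), so a normal is n = P₁P₂ × P₁P₃ = (−216, −72, −72).
Then n·(26, −43, −44) − 1440 = −792.
|n| = √(46656 + 5184 + 5184) = 72√11, so the distance is |-792|/(72√11) = √11.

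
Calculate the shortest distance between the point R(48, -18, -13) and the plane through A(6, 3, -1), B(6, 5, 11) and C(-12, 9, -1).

30/√41

AB = (0, 2, 12) and AC = (-18, 6, 0), so a normal is n = AB × AC = (-72, -216, 36).
n = (-72, -216, 36); n·P − (-1116) = 1080; |n| = 36√41; distance = 1080/(36√41) = 30√41/41.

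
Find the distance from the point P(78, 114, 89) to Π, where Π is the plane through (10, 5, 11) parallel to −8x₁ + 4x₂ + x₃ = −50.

10/3

Parallel planes share the normal n = (−8, 4, 1); since (10, 5, 11) lies on the plane, its equation is −8x₁ + 4x₂ + x₃ = -49.
Then n·(78, 114, 89) − (−49) = −30.
|n| = √(64 + 16 + 1) = 9, so the distance is |-30|/9 = 10/3.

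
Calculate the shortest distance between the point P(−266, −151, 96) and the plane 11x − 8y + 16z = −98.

4

d = |11·(-266) + (-8)·(-151) + 16·96 − (-98)| / √(121 + 64 + 256) = |-84| / 21 = 4.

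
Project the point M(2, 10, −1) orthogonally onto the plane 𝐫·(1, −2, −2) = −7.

The perpendicular from M has direction n = (1, −2, −2): r = (2, 10, −1) + t(1, −2, −2).
Substitute into the plane: n·(M + tn) = -7 gives -16 + 9t = -7, so t = 1.
Foot = (2, 10, −1) + 1·(1, −2, −2) = (3, 8, −3).

(3, 8, -3)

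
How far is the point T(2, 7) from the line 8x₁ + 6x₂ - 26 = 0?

16/5

d = |8·2 + 6·7 − 26| / √(64 + 36) = |32|/10 = 16/5.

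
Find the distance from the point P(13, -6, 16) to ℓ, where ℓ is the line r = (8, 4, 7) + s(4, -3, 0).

√106

Direction vector d = (4, -3, 0).
AP = (5, -10, 9), and AP × d = (27, 36, 25).
|AP × d|² = 2650 and |d|² = 25, so the distance is √(2650/25) = √106.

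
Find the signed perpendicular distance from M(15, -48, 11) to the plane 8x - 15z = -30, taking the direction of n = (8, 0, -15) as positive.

-15/17

n·M − (-30) = -15.
|n| = 17, so the signed distance is -15/17.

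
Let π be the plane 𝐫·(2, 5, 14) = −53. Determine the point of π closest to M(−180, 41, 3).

(-2692/15, 127/3, 101/15)

The perpendicular from M has direction n = (2, 5, 14): r = (−180, 41, 3) + t(2, 5, 14).
Substitute into the plane: n·(M + tn) = -53 gives -113 + 225t = -53, so t = 4/15.
Foot = (−180, 41, 3) + (4/15)·(2, 5, 14) = (−2692/15, 127/3, 101/15).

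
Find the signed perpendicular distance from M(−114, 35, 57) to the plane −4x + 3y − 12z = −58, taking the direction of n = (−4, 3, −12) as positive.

n·M − (-58) = -65.
|n| = 13, so the signed distance is -65/13 = -5.

-5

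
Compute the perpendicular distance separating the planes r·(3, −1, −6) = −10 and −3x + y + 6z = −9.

19√46/46

Divide the second equation by -1 to match normals: 3x − y − 6z = 9.
With common normal n = (3, −1, −6) (|n| = √46), the distance is |(-10) − 9|/|n| = 19/√46 = 19√46/46.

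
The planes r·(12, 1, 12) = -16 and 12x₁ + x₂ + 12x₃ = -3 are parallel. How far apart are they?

13/17

Both planes have normal n = (12, 1, 12), |n| = 17. Any point on the first plane is at distance |(-3) − (-16)|/|n| = 13/17 from the second.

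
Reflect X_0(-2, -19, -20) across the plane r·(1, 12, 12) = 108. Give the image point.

(2, 29, 28)

n = (1, 12, 12), |n|² = 289, n·X_0 − 108 = -578, so t = -578/289 = -2.
Foot F = X_0 − (-2)·n = (0, 5, 4); the reflection is 2F − X_0 = (2, 29, 28).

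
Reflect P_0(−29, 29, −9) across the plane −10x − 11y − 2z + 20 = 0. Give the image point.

With n = (−10, −11, −2), the signed offset is (n·P_0 − (-20))/|n|² = 9/225 = 1/25.
P_0' = P_0 − 2t·n = (−29, 29, −9) − (2/25)·(−10, −11, −2) = (−141/5, 747/25, −221/25).

(-141/5, 747/25, -221/25)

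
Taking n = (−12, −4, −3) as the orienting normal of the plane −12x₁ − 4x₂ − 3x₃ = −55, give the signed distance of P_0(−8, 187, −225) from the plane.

6

n·P_0 − (-55) = 78.
|n| = 13, so the signed distance is 78/13 = 6.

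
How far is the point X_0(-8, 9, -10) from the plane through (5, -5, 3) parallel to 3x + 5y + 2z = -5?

Parallel planes share the normal n = (3, 5, 2); since (5, -5, 3) lies on the plane, its equation is 3x + 5y + 2z = -4.
Then n·(-8, 9, -10) - (-4) = 5.
|n| = √(9 + 25 + 4) = √38, so the distance is |5|/√38 = 5√38/38.

5√38/38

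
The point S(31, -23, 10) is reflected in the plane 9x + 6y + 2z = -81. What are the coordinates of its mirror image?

(-5, -47, 2)

With n = (9, 6, 2), the signed offset is (n·S − (-81))/|n|² = 242/121 = 2.
S' = S − 2t·n = (31, -23, 10) − 4·(9, 6, 2) = (-5, -47, 2).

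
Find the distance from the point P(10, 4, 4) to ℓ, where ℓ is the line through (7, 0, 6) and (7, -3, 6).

√13

A direction vector is d = (0, -3, 0).
AP = (3, 4, -2), and AP × d = (-6, 0, -9).
|AP × d|² = 117 and |d|² = 9, so the distance is √(117/9) = √13.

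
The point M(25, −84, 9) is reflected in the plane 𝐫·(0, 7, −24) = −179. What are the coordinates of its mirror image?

(25, -70, -39)

With n = (0, 7, −24), the signed offset is (n·M − (-179))/|n|² = -625/625 = -1.
M' = M − 2t·n = (25, −84, 9) − (-2)·(0, 7, −24) = (25, −70, −39).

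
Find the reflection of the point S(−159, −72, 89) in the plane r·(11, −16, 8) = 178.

(-1091/7, -536/7, 639/7)

n = (11, −16, 8), |n|² = 441, n·S − 178 = -63, so t = -63/441 = -1/7.
Foot F = S − (-1/7)·n = (−1102/7, −520/7, 631/7); the reflection is 2F − S = (−1091/7, −536/7, 639/7).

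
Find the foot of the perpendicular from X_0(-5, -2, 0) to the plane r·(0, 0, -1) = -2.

The perpendicular from X_0 has direction n = (0, 0, -1): r = (-5, -2, 0) + μ(0, 0, -1).
Substitute into the plane: n·(X_0 + μn) = -2 gives 0 + 1μ = -2, so μ = -2.
Foot = (-5, -2, 0) + (-2)·(0, 0, -1) = (-5, -2, 2).

(-5, -2, 2)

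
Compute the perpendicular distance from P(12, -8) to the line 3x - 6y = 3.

d = |3·12 + (-6)·(-8) − 3| / √(9 + 36) = |81|/(3√5) = 27√5/5.

27/√5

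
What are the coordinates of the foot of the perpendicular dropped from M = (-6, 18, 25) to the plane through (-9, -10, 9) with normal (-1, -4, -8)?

The perpendicular from M has direction n = (-1, -4, -8): r = (-6, 18, 25) + μ(-1, -4, -8).
Substitute into the plane: n·(M + μn) = -23 gives -266 + 81μ = -23, so μ = 3.
Foot = (-6, 18, 25) + 3·(-1, -4, -8) = (-9, 6, 1).

(-9, 6, 1)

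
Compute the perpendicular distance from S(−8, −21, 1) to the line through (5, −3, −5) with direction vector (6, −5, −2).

23

Direction vector d = (6, −5, −2).
AP = (−13, −18, 6); AP·d = 0, |AP|² = 529, |d|² = 65.
distance² = |AP|² − (AP·d)²/|d|² = 529 − 0/65 = 529, so the distance is 23.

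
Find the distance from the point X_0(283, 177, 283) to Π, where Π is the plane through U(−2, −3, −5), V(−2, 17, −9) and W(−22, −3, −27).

UV = (0, 20, −4) and UW = (−20, 0, −22), so a normal is n = UV × UW = (−440, 80, 400).
n = (−440, 80, 400); n·P − (-1360) = 4200; |n| = 600; distance = 4200/600 = 7.

7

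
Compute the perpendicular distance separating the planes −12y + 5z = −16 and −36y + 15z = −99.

17/13

Divide the second equation by 3 to match normals: −12y + 5z = -33.
With common normal n = (0, −12, 5) (|n| = 13), the distance is |(-16) − (-33)|/|n| = 17/13.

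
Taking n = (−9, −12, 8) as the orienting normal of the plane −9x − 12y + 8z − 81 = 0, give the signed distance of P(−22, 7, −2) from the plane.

1

n·P − 81 = 17.
|n| = 17, so the signed distance is 17/17 = 1.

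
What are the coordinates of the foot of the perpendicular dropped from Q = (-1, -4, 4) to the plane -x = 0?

The perpendicular from Q has direction n = (-1, 0, 0): r = (-1, -4, 4) + λ(-1, 0, 0).
Substitute into the plane: n·(Q + λn) = 0 gives 1 + 1λ = 0, so λ = -1.
Foot = (-1, -4, 4) + (-1)·(-1, 0, 0) = (0, -4, 4).

(0, -4, 4)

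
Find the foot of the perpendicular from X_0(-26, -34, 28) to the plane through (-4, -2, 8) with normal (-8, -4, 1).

n = (-8, -4, 1), |n|² = 81, and n·X_0 − 48 = 324.
t = 324/81 = 4, so the foot is X_0 − t·n = (-26, -34, 28) − 4·(-8, -4, 1) = (6, -18, 24).

(6, -18, 24)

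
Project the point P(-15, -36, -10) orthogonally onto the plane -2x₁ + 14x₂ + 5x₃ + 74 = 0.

The perpendicular from P has direction n = (-2, 14, 5): r = (-15, -36, -10) + μ(-2, 14, 5).
Substitute into the plane: n·(P + μn) = -74 gives -524 + 225μ = -74, so μ = 2.
Foot = (-15, -36, -10) + 2·(-2, 14, 5) = (-19, -8, 0).

(-19, -8, 0)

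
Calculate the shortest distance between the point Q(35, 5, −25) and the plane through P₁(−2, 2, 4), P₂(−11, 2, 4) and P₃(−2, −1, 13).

P₁P₂ = (−9, 0, 0) and P₁P₃ = (0, −3, 9), so a normal is n = P₁P₂ × P₁P₃ = (0, 81, 27).
Then n·(35, 5, −25) − 270 = −540.
|n| = √(0 + 6561 + 729) = 27√10, so the distance is |-540|/(27√10) = 2√10.

2√10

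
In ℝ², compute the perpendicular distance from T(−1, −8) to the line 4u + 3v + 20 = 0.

8/5

The normal to the line is n = (4, 3) with |n| = 5.
|n·T − (-20)| = |-28 − (-20)| = 8, so the distance is 8/5.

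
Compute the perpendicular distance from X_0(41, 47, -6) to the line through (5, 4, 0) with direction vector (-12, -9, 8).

2√145

Direction vector d = (-12, -9, 8).
AP = (36, 43, -6), and AP × d = (290, -216, 192).
|AP × d|² = 167620 and |d|² = 289, so the distance is √(167620/289) = √580 = 2√145.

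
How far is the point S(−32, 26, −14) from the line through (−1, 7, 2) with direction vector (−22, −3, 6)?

√1049

Direction vector d = (−22, −3, 6).
AP = (−31, 19, −16); AP·d = 529, |AP|² = 1578, |d|² = 529.
distance² = |AP|² − (AP·d)²/|d|² = 1578 − 279841/529 = 1049, so the distance is √1049.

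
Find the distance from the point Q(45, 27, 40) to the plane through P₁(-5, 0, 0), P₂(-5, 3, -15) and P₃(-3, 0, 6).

P₁P₂ = (0, 3, -15) and P₁P₃ = (2, 0, 6), so a normal is n = P₁P₂ × P₁P₃ = (18, -30, -6).
Then n·(45, 27, 40) - (-90) = -150.
|n| = √(324 + 900 + 36) = 6√35, so the distance is |-150|/(6√35) = 25/√35.

5√35/7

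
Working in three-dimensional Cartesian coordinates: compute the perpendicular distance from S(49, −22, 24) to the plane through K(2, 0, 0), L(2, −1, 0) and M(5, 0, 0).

24

KL = (0, −1, 0) and KM = (3, 0, 0), so a normal is n = KL × KM = (0, 0, 3).
Then n·(49, −22, 24) − 0 = 72.
|n| = √(0 + 0 + 9) = 3, so the distance is |72|/3 = 24.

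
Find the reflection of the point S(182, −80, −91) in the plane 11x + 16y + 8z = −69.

With n = (11, 16, 8), the signed offset is (n·S − (-69))/|n|² = 63/441 = 1/7.
S' = S − 2t·n = (182, −80, −91) − (2/7)·(11, 16, 8) = (1252/7, −592/7, −653/7).

(1252/7, -592/7, -653/7)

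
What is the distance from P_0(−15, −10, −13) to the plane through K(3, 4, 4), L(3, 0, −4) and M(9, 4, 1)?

4/√21

KL = (0, −4, −8) and KM = (6, 0, −3), so a normal is n = KL × KM = (12, −48, 24).
Then n·(−15, −10, −13) − (−60) = 48.
|n| = √(144 + 2304 + 576) = 12√21, so the distance is |48|/(12√21) = 4√21/21.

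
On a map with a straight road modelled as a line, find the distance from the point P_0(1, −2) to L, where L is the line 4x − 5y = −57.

71√41/41

d = |4·1 + (-5)·(-2) − (-57)| / √(16 + 25) = |71|/√41 = 71/√41.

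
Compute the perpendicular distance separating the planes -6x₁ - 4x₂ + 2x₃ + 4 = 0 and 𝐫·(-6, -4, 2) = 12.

With common normal n = (-6, -4, 2) (|n| = 2√14), the distance is |(-4) − 12|/|n| = 16/(2√14) = 8/√14.

8/√14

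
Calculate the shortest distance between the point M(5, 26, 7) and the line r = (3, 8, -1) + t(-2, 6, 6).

Direction vector d = (-2, 6, 6).
AP = (2, 18, 8); AP·d = 152, |AP|² = 392, |d|² = 76.
distance² = |AP|² − (AP·d)²/|d|² = 392 − 23104/76 = 88, so the distance is 2√22.

2√22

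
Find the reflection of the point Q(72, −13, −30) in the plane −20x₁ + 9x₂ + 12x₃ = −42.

With n = (−20, 9, 12), the signed offset is (n·Q − (-42))/|n|² = -1875/625 = -3.
Q' = Q − 2t·n = (72, −13, −30) − (-6)·(−20, 9, 12) = (−48, 41, 42).

(-48, 41, 42)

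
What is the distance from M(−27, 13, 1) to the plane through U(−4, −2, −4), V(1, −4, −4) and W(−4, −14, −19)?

3/√5

UV = (5, −2, 0) and UW = (0, −12, −15), so a normal is n = UV × UW = (30, 75, −60).
d = |30·(-27) + 75·13 + (-60)·1 − (-30)| / √(900 + 5625 + 3600) = |135| / (45√5) = 3√5/5.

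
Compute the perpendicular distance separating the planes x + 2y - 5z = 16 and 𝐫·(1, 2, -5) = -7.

With common normal n = (1, 2, -5) (|n| = √30), the distance is |16 − (-7)|/|n| = 23/√30 = 23√30/30.

23√30/30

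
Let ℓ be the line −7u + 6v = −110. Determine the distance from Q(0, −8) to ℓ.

The normal to the line is n = (−7, 6) with |n| = √85.
|n·Q − (-110)| = |-48 − (-110)| = 62, so the distance is 62/√85.

62√85/85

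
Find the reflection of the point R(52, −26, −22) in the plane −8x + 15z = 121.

With n = (−8, 0, 15), the signed offset is (n·R − 121)/|n|² = -867/289 = -3.
R' = R − 2t·n = (52, −26, −22) − (-6)·(−8, 0, 15) = (4, −26, 68).

(4, -26, 68)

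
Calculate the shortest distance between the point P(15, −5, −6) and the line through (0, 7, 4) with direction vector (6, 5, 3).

√469

Direction vector d = (6, 5, 3).
AP = (15, −12, −10), and AP × d = (14, −105, 147).
|AP × d|² = 32830 and |d|² = 70, so the distance is √(32830/70) = √469.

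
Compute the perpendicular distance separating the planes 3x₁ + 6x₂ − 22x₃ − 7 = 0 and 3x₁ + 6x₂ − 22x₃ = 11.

4/23

With common normal n = (3, 6, −22) (|n| = 23), the distance is |7 − 11|/|n| = 4/23.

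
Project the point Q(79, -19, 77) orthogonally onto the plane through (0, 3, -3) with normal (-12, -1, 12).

(1367/17, -321/17, 1285/17)

n = (-12, -1, 12), |n|² = 289, and n·Q − (-39) = 34.
t = 34/289 = 2/17, so the foot is Q − t·n = (79, -19, 77) − (2/17)·(-12, -1, 12) = (1367/17, -321/17, 1285/17).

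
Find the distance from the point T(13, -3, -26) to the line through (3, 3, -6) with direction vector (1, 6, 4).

18

Direction vector d = (1, 6, 4).
AP = (10, -6, -20); AP·d = -106, |AP|² = 536, |d|² = 53.
distance² = |AP|² − (AP·d)²/|d|² = 536 − 11236/53 = 324, so the distance is 18.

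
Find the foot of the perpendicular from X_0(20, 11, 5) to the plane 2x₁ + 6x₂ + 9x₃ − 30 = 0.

(18, 5, -4)

The perpendicular from X_0 has direction n = (2, 6, 9): r = (20, 11, 5) + λ(2, 6, 9).
Substitute into the plane: n·(X_0 + λn) = 30 gives 151 + 121λ = 30, so λ = -1.
Foot = (20, 11, 5) + (-1)·(2, 6, 9) = (18, 5, −4).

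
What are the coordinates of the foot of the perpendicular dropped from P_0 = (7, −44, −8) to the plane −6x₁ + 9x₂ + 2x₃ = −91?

(-11, -17, -2)

n = (−6, 9, 2), |n|² = 121, and n·P_0 − (-91) = -363.
t = -363/121 = -3, so the foot is P_0 − t·n = (7, −44, −8) − (-3)·(−6, 9, 2) = (−11, −17, −2).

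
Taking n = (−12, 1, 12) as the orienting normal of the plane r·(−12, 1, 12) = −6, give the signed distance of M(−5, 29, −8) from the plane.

n·M − (-6) = -1.
|n| = 17, so the signed distance is -1/17.

-1/17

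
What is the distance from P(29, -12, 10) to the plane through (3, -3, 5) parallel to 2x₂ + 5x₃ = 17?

7√29/29

Parallel planes share the normal n = (0, 2, 5); since (3, -3, 5) lies on the plane, its equation is 2x₂ + 5x₃ = 19.
d = |2·(-12) + 5·10 − 19| / √(0 + 4 + 25) = |7| / √29 = 7/√29.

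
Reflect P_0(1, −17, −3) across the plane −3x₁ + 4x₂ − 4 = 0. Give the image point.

n = (−3, 4, 0), |n|² = 25, n·P_0 − 4 = -75, so t = -75/25 = -3.
Foot F = P_0 − (-3)·n = (−8, −5, −3); the reflection is 2F − P_0 = (−17, 7, −3).

(-17, 7, -3)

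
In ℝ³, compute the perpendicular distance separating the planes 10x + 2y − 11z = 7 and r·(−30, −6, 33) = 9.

Divide the second equation by -3 to match normals: 10x + 2y − 11z = -3.
With common normal n = (10, 2, −11) (|n| = 15), the distance is |7 − (-3)|/|n| = 10/15 = 2/3.

2/3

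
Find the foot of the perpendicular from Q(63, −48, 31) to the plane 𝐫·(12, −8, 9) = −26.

n = (12, −8, 9), |n|² = 289, and n·Q − (-26) = 1445.
t = 1445/289 = 5, so the foot is Q − t·n = (63, −48, 31) − 5·(12, −8, 9) = (3, −8, −14).

(3, -8, -14)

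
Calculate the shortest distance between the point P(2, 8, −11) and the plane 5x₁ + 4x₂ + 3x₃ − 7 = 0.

√2/5

n = (5, 4, 3); n·P − 7 = 2; |n| = 5√2; distance = 2/(5√2) = √2/5.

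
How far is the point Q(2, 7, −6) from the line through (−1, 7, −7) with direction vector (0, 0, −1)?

3

Direction vector d = (0, 0, −1).
AP = (3, 0, 1), and AP × d = (0, 3, 0).
|AP × d|² = 9 and |d|² = 1, so the distance is √9 = 3.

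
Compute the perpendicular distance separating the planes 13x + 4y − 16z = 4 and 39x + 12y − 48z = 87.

Divide the second equation by 3 to match normals: 13x + 4y − 16z = 29.
Both planes have normal n = (13, 4, −16), |n| = 21. Any point on the first plane is at distance |29 − 4|/|n| = 25/21 from the second.

25/21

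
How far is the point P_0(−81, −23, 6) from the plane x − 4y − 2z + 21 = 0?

20/√21

Normal vector n = (1, −4, −2), and n·(−81, −23, 6) − (−21) = 20.
|n| = √(1 + 16 + 4) = √21, so the distance is |20|/√21 = 20/√21.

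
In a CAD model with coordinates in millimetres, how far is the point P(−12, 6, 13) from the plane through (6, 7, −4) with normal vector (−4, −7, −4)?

The plane has equation n·(r − (6, 7, −4)) = 0, i.e. n·r = -57.
Then n·(−12, 6, 13) − (−57) = 11.
|n| = √(16 + 49 + 16) = 9, so the distance is |11|/9 = 11/9.

11/9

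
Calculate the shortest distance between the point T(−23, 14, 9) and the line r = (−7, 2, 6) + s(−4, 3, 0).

Direction vector d = (−4, 3, 0).
AP = (−16, 12, 3), and AP × d = (−9, −12, 0).
|AP × d|² = 225 and |d|² = 25, so the distance is √(225/25) = √9 = 3.

3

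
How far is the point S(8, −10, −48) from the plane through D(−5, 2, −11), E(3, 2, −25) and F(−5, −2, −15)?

DE = (8, 0, −14) and DF = (0, −4, −4), so a normal is n = DE × DF = (−56, 32, −32).
d = |(-56)·8 + 32·(-10) + (-32)·(-48) − 696| / √(3136 + 1024 + 1024) = |72| / 72 = 1.

1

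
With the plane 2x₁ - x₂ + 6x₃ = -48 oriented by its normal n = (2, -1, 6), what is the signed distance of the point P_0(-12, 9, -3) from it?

n·P_0 − (-48) = -3.
|n| = √41, so the signed distance is -3√41/41.

-3√41/41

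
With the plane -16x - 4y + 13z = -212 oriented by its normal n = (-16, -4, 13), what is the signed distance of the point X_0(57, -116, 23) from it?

3

n·X_0 − (-212) = 63.
|n| = 21, so the signed distance is 63/21 = 3.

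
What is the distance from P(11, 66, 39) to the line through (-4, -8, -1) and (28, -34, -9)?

A direction vector is d = (32, -26, -8).
AP = (15, 74, 40); AP·d = -1764, |AP|² = 7301, |d|² = 1764.
distance² = |AP|² − (AP·d)²/|d|² = 7301 − 3111696/1764 = 5537, so the distance is 7√113.

7√113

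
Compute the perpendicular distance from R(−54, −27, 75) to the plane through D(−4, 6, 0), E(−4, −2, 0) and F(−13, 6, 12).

DE = (0, −8, 0) and DF = (−9, 0, 12), so a normal is n = DE × DF = (−96, 0, −72).
n = (−96, 0, −72); n·P − 384 = -600; |n| = 120; distance = 600/120 = 5.

5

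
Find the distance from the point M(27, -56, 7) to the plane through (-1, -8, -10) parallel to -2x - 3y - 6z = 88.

2

Parallel planes share the normal n = (-2, -3, -6); since (-1, -8, -10) lies on the plane, its equation is -2x - 3y - 6z = 86.
Then n·(27, -56, 7) - 86 = -14.
|n| = √(4 + 9 + 36) = 7, so the distance is |-14|/7 = 2.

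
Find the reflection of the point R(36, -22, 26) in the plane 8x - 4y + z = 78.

(-28, 10, 18)

n = (8, -4, 1), |n|² = 81, n·R − 78 = 324, so t = 324/81 = 4.
Foot F = R − 4·n = (4, -6, 22); the reflection is 2F − R = (-28, 10, 18).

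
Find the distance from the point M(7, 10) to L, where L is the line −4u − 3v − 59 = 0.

117/5

The normal to the line is n = (−4, −3) with |n| = 5.
|n·M − 59| = |-58 − 59| = 117, so the distance is 117/5.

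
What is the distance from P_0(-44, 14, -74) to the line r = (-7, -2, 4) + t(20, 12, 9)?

√5209

Direction vector d = (20, 12, 9).
AP = (-37, 16, -78), and AP × d = (1080, -1227, -764).
|AP × d|² = 3255625 and |d|² = 625, so the distance is √(3255625/625) = √5209.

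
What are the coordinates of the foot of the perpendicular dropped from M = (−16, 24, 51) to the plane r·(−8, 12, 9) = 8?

(8, -12, 24)

The perpendicular from M has direction n = (−8, 12, 9): r = (−16, 24, 51) + λ(−8, 12, 9).
Substitute into the plane: n·(M + λn) = 8 gives 875 + 289λ = 8, so λ = -3.
Foot = (−16, 24, 51) + (-3)·(−8, 12, 9) = (8, −12, 24).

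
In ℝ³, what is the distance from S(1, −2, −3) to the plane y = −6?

Normal vector n = (0, 1, 0), and n·(1, −2, −3) − (−6) = 4.
|n| = √(0 + 1 + 0) = 1, so the distance is |4|/1 = 4.

4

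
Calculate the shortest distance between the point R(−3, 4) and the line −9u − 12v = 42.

21/5

d = |(-9)·(-3) + (-12)·4 − 42| / √(81 + 144) = |-63|/15 = 21/5.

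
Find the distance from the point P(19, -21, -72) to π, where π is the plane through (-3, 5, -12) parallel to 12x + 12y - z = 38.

Parallel planes share the normal n = (12, 12, -1); since (-3, 5, -12) lies on the plane, its equation is 12x + 12y - z = 36.
Then n·(19, -21, -72) - 36 = 12.
|n| = √(144 + 144 + 1) = 17, so the distance is |12|/17 = 12/17.

12/17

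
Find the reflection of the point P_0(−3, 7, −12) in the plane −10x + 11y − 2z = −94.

With n = (−10, 11, −2), the signed offset is (n·P_0 − (-94))/|n|² = 225/225 = 1.
P_0' = P_0 − 2t·n = (−3, 7, −12) − 2·(−10, 11, −2) = (17, −15, −8).

(17, -15, -8)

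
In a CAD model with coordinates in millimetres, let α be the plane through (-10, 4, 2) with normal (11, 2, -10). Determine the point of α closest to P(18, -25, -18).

(-4, -29, 2)

The perpendicular from P has direction n = (11, 2, -10): r = (18, -25, -18) + μ(11, 2, -10).
Substitute into the plane: n·(P + μn) = -122 gives 328 + 225μ = -122, so μ = -2.
Foot = (18, -25, -18) + (-2)·(11, 2, -10) = (-4, -29, 2).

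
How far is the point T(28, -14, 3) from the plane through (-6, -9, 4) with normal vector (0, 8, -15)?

25/17

The plane has equation n·(r − (-6, -9, 4)) = 0, i.e. n·r = -132.
d = |8·(-14) + (-15)·3 − (-132)| / √(0 + 64 + 225) = |-25| / 17 = 25/17.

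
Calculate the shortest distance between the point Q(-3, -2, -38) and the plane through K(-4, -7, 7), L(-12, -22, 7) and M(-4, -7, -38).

25/17

KL = (-8, -15, 0) and KM = (0, 0, -45), so a normal is n = KL × KM = (675, -360, 0).
Then n·(-3, -2, -38) - (-180) = -1125.
|n| = √(455625 + 129600 + 0) = 765, so the distance is |-1125|/765 = 25/17.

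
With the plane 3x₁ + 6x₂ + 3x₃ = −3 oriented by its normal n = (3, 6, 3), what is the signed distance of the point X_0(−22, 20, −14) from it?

n·X_0 − (-3) = 15.
|n| = 3√6, so the signed distance is 5/√6.

5/√6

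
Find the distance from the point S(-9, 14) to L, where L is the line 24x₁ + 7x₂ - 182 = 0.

12

d = |24·(-9) + 7·14 − 182| / √(576 + 49) = |-300|/25 = 12.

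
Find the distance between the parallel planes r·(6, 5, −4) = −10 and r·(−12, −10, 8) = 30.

Divide the second equation by -2 to match normals: 6x₁ + 5x₂ − 4x₃ = -15.
Both planes have normal n = (6, 5, −4), |n| = √77. Any point on the first plane is at distance |(-15) − (-10)|/|n| = 5/√77 = 5√77/77 from the second.

5/√77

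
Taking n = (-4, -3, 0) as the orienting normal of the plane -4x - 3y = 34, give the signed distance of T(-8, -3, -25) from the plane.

n·T − 34 = 7.
|n| = 5, so the signed distance is 7/5.

7/5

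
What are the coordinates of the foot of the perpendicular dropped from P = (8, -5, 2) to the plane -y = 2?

n = (0, -1, 0), |n|² = 1, and n·P − 2 = 3.
t = 3/1 = 3, so the foot is P − t·n = (8, -5, 2) − 3·(0, -1, 0) = (8, -2, 2).

(8, -2, 2)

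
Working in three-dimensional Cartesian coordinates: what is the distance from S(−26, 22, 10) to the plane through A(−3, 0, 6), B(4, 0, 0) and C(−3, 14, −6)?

2

AB = (7, 0, −6) and AC = (0, 14, −12), so a normal is n = AB × AC = (84, 84, 98).
Then n·(−26, 22, 10) − 336 = 308.
|n| = √(7056 + 7056 + 9604) = 154, so the distance is |308|/154 = 2.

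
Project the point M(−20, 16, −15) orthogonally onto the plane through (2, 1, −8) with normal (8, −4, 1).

(4, 4, -12)

n = (8, −4, 1), |n|² = 81, and n·M − 4 = -243.
t = -243/81 = -3, so the foot is M − t·n = (−20, 16, −15) − (-3)·(8, −4, 1) = (4, 4, −12).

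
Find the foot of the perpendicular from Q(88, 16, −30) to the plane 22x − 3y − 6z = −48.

The perpendicular from Q has direction n = (22, −3, −6): r = (88, 16, −30) + μ(22, −3, −6).
Substitute into the plane: n·(Q + μn) = -48 gives 2068 + 529μ = -48, so μ = -4.
Foot = (88, 16, −30) + (-4)·(22, −3, −6) = (0, 28, −6).

(0, 28, -6)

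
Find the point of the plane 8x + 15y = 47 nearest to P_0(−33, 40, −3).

n = (8, 15, 0), |n|² = 289, and n·P_0 − 47 = 289.
t = 289/289 = 1, so the foot is P_0 − t·n = (−33, 40, −3) − 1·(8, 15, 0) = (−41, 25, −3).

(-41, 25, -3)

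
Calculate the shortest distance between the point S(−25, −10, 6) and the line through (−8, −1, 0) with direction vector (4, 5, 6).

Direction vector d = (4, 5, 6).
AP = (−17, −9, 6), and AP × d = (−84, 126, −49).
|AP × d|² = 25333 and |d|² = 77, so the distance is √(25333/77) = √329.

√329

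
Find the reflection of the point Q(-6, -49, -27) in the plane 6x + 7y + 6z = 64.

With n = (6, 7, 6), the signed offset is (n·Q − 64)/|n|² = -605/121 = -5.
Q' = Q − 2t·n = (-6, -49, -27) − (-10)·(6, 7, 6) = (54, 21, 33).

(54, 21, 33)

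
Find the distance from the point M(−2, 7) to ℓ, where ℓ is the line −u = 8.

The normal to the line is n = (−1, 0) with |n| = 1.
|n·M − 8| = |2 − 8| = 6, so the distance is 6/1 = 6.

6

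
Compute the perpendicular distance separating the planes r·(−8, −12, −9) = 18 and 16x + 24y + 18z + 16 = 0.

10/17

Divide the second equation by -2 to match normals: −8x − 12y − 9z = 8.
With common normal n = (−8, −12, −9) (|n| = 17), the distance is |18 − 8|/|n| = 10/17.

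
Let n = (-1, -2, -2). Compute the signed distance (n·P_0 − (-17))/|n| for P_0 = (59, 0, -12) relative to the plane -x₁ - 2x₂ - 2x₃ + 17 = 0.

-6

n·P_0 − (-17) = -18.
|n| = 3, so the signed distance is -18/3 = -6.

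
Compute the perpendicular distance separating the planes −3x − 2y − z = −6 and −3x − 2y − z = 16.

11√14/7

With common normal n = (−3, −2, −1) (|n| = √14), the distance is |(-6) − 16|/|n| = 22/√14.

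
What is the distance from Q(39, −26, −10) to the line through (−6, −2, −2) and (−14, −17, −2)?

√2665

A direction vector is d = (−8, −15, 0).
AP = (45, −24, −8), and AP × d = (−120, 64, −867).
|AP × d|² = 770185 and |d|² = 289, so the distance is √(770185/289) = √2665.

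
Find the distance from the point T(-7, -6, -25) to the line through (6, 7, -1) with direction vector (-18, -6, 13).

Direction vector d = (-18, -6, 13).
AP = (-13, -13, -24); AP·d = 0, |AP|² = 914, |d|² = 529.
distance² = |AP|² − (AP·d)²/|d|² = 914 − 0/529 = 914, so the distance is √914.

√914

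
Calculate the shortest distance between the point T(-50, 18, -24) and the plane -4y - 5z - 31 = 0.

17√41/41

n = (0, -4, -5); n·P − 31 = 17; |n| = √41; distance = 17/√41.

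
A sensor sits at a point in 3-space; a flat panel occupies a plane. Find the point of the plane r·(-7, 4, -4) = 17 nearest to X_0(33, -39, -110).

n = (-7, 4, -4), |n|² = 81, and n·X_0 − 17 = 36.
t = 36/81 = 4/9, so the foot is X_0 − t·n = (33, -39, -110) − (4/9)·(-7, 4, -4) = (325/9, -367/9, -974/9).

(325/9, -367/9, -974/9)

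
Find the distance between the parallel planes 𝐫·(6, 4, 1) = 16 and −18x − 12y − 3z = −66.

Divide the second equation by -3 to match normals: 6x + 4y + z = 22.
With common normal n = (6, 4, 1) (|n| = √53), the distance is |16 − 22|/|n| = 6/√53.

6/√53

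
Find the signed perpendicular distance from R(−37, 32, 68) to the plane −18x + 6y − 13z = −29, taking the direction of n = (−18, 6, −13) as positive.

n·R − (-29) = 3.
|n| = 23, so the signed distance is 3/23.

3/23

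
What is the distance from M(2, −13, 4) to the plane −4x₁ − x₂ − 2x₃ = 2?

d = |(-4)·2 + (-1)·(-13) + (-2)·4 − 2| / √(16 + 1 + 4) = |-5| / √21 = 5/√21.

5/√21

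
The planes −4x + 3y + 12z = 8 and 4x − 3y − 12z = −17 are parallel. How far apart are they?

Divide the second equation by -1 to match normals: −4x + 3y + 12z = 17.
Both planes have normal n = (−4, 3, 12), |n| = 13. Any point on the first plane is at distance |17 − 8|/|n| = 9/13 from the second.

9/13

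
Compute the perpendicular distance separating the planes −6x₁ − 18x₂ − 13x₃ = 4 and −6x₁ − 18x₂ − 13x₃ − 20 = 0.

Both planes have normal n = (−6, −18, −13), |n| = 23. Any point on the first plane is at distance |20 − 4|/|n| = 16/23 from the second.

16/23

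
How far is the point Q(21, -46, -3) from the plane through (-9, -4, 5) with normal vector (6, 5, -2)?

The plane has equation n·(r − (-9, -4, 5)) = 0, i.e. n·r = -84.
n = (6, 5, -2); n·P − (-84) = -14; |n| = √65; distance = 14/√65.

14/√65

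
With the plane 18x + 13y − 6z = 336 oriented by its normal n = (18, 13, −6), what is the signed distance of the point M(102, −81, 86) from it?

n·M − 336 = -69.
|n| = 23, so the signed distance is -69/23 = -3.

-3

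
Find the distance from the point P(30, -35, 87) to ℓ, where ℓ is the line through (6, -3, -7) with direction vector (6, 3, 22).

2√493

Direction vector d = (6, 3, 22).
AP = (24, -32, 94); AP·d = 2116, |AP|² = 10436, |d|² = 529.
distance² = |AP|² − (AP·d)²/|d|² = 10436 − 4477456/529 = 1972, so the distance is 2√493.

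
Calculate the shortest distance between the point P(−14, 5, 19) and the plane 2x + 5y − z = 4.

Normal vector n = (2, 5, −1), and n·(−14, 5, 19) − 4 = −26.
|n| = √(4 + 25 + 1) = √30, so the distance is |-26|/√30 = 13√30/15.

26/√30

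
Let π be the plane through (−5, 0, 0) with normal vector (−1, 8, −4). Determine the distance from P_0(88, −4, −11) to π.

9

The plane has equation n·(r − (−5, 0, 0)) = 0, i.e. n·r = 5.
d = |(-1)·88 + 8·(-4) + (-4)·(-11) − 5| / √(1 + 64 + 16) = |-81| / 9 = 9.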